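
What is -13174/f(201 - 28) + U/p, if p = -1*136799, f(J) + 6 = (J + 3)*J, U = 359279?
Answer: -6369680672/2082217579 ≈ -3.0591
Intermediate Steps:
f(J) = -6 + J*(3 + J) (f(J) = -6 + (J + 3)*J = -6 + (3 + J)*J = -6 + J*(3 + J))
p = -136799
-13174/f(201 - 28) + U/p = -13174/(-6 + (201 - 28)**2 + 3*(201 - 28)) + 359279/(-136799) = -13174/(-6 + 173**2 + 3*173) + 359279*(-1/136799) = -13174/(-6 + 29929 + 519) - 359279/136799 = -13174/30442 - 359279/136799 = -13174*1/30442 - 359279/136799 = -6587/15221 - 359279/136799 = -6369680672/2082217579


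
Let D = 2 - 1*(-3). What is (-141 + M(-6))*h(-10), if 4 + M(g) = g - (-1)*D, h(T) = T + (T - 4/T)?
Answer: 14308/5 ≈ 2861.6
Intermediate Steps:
D = 5 (D = 2 + 3 = 5)
h(T) = -4/T + 2*T (h(T) = T + (T - 4/T) = -4/T + 2*T)
M(g) = 1 + g (M(g) = -4 + (g - (-1)*5) = -4 + (g - 1*(-5)) = -4 + (g + 5) = -4 + (5 + g) = 1 + g)
(-141 + M(-6))*h(-10) = (-141 + (1 - 6))*(-4/(-10) + 2*(-10)) = (-141 - 5)*(-4*(-⅒) - 20) = -146*(⅖ - 20) = -146*(-98/5) = 14308/5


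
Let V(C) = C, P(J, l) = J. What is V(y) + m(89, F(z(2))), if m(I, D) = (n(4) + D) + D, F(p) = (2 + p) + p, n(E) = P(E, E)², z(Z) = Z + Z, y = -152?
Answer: -116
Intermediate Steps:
z(Z) = 2*Z
n(E) = E²
F(p) = 2 + 2*p
m(I, D) = 16 + 2*D (m(I, D) = (4² + D) + D = (16 + D) + D = 16 + 2*D)
V(y) + m(89, F(z(2))) = -152 + (16 + 2*(2 + 2*(2*2))) = -152 + (16 + 2*(2 + 2*4)) = -152 + (16 + 2*(2 + 8)) = -152 + (16 + 2*10) = -152 + (16 + 20) = -152 + 36 = -116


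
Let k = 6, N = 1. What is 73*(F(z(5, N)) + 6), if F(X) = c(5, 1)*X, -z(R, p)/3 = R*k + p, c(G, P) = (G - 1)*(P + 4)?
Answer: -135342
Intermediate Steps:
c(G, P) = (-1 + G)*(4 + P)
z(R, p) = -18*R - 3*p (z(R, p) = -3*(R*6 + p) = -3*(6*R + p) = -3*(p + 6*R) = -18*R - 3*p)
F(X) = 20*X (F(X) = (-4 - 1*1 + 4*5 + 5*1)*X = (-4 - 1 + 20 + 5)*X = 20*X)
73*(F(z(5, N)) + 6) = 73*(20*(-18*5 - 3*1) + 6) = 73*(20*(-90 - 3) + 6) = 73*(20*(-93) + 6) = 73*(-1860 + 6) = 73*(-1854) = -135342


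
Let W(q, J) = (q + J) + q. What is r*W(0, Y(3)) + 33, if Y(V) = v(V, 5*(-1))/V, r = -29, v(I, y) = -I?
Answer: 62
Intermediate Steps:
Y(V) = -1 (Y(V) = (-V)/V = -1)
W(q, J) = J + 2*q (W(q, J) = (J + q) + q = J + 2*q)
r*W(0, Y(3)) + 33 = -29*(-1 + 2*0) + 33 = -29*(-1 + 0) + 33 = -29*(-1) + 33 = 29 + 33 = 62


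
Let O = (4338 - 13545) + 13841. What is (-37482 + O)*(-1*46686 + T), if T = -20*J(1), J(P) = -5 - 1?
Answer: 1529599968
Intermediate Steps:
O = 4634 (O = -9207 + 13841 = 4634)
J(P) = -6
T = 120 (T = -20*(-6) = 120)
(-37482 + O)*(-1*46686 + T) = (-37482 + 4634)*(-1*46686 + 120) = -32848*(-46686 + 120) = -32848*(-46566) = 1529599968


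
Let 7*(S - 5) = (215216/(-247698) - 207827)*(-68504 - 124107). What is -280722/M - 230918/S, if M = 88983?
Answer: -231957346908766345429/73524684253994627658 ≈ -3.1548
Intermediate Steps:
S = 4957667256936356/866943 (S = 5 + ((215216/(-247698) - 207827)*(-68504 - 124107))/7 = 5 + ((215216*(-1/247698) - 207827)*(-192611))/7 = 5 + ((-107608/123849 - 207827)*(-192611))/7 = 5 + (-25739273731/123849*(-192611))/7 = 5 + (⅐)*(4957667252601641/123849) = 5 + 4957667252601641/866943 = 4957667256936356/866943 ≈ 5.7186e+9)
-280722/M - 230918/S = -280722/88983 - 230918/4957667256936356/866943 = -280722*1/88983 - 230918*866943/4957667256936356 = -93574/29661 - 100096371837/2478833628468178 = -231957346908766345429/73524684253994627658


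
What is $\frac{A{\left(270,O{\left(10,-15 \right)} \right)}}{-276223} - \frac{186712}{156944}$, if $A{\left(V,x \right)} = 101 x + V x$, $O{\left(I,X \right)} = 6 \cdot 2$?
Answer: $- \frac{6534107933}{5418942814} \approx -1.2058$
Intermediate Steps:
$O{\left(I,X \right)} = 12$
$\frac{A{\left(270,O{\left(10,-15 \right)} \right)}}{-276223} - \frac{186712}{156944} = \frac{12 \left(101 + 270\right)}{-276223} - \frac{186712}{156944} = 12 \cdot 371 \left(- \frac{1}{276223}\right) - \frac{23339}{19618} = 4452 \left(- \frac{1}{276223}\right) - \frac{23339}{19618} = - \frac{4452}{276223} - \frac{23339}{19618} = - \frac{6534107933}{5418942814}$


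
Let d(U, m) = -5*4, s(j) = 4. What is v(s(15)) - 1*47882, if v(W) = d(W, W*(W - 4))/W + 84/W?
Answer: -47866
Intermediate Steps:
d(U, m) = -20
v(W) = 64/W (v(W) = -20/W + 84/W = 64/W)
v(s(15)) - 1*47882 = 64/4 - 1*47882 = 64*(¼) - 47882 = 16 - 47882 = -47866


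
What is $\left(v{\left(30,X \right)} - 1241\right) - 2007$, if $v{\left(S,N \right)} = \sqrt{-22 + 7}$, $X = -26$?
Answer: $-3248 + i \sqrt{15} \approx -3248.0 + 3.873 i$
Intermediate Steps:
$v{\left(S,N \right)} = i \sqrt{15}$ ($v{\left(S,N \right)} = \sqrt{-15} = i \sqrt{15}$)
$\left(v{\left(30,X \right)} - 1241\right) - 2007 = \left(i \sqrt{15} - 1241\right) - 2007 = \left(-1241 + i \sqrt{15}\right) - 2007 = -3248 + i \sqrt{15}$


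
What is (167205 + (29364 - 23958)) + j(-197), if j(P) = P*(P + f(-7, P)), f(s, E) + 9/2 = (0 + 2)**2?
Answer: 423037/2 ≈ 2.1152e+5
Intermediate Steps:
f(s, E) = -1/2 (f(s, E) = -9/2 + (0 + 2)**2 = -9/2 + 2**2 = -9/2 + 4 = -1/2)
j(P) = P*(-1/2 + P) (j(P) = P*(P - 1/2) = P*(-1/2 + P))
(167205 + (29364 - 23958)) + j(-197) = (167205 + (29364 - 23958)) - 197*(-1/2 - 197) = (167205 + 5406) - 197*(-395/2) = 172611 + 77815/2 = 423037/2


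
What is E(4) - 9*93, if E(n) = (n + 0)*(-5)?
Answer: -857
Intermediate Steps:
E(n) = -5*n (E(n) = n*(-5) = -5*n)
E(4) - 9*93 = -5*4 - 9*93 = -20 - 837 = -857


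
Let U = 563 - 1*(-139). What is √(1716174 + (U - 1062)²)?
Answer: 3*√205086 ≈ 1358.6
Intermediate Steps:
U = 702 (U = 563 + 139 = 702)
√(1716174 + (U - 1062)²) = √(1716174 + (702 - 1062)²) = √(1716174 + (-360)²) = √(1716174 + 129600) = √1845774 = 3*√205086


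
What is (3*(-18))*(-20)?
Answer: 1080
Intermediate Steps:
(3*(-18))*(-20) = -54*(-20) = 1080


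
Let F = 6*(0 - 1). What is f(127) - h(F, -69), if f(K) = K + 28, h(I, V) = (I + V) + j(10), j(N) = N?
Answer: 220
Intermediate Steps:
F = -6 (F = 6*(-1) = -6)
h(I, V) = 10 + I + V (h(I, V) = (I + V) + 10 = 10 + I + V)
f(K) = 28 + K
f(127) - h(F, -69) = (28 + 127) - (10 - 6 - 69) = 155 - 1*(-65) = 155 + 65 = 220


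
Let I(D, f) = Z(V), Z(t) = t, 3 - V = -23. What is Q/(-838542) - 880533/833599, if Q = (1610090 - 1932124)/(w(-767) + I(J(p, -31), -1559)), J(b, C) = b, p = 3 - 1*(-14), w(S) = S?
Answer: -21053696125342/19921721520753 ≈ -1.0568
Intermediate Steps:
V = 26 (V = 3 - 1*(-23) = 3 + 23 = 26)
p = 17 (p = 3 + 14 = 17)
I(D, f) = 26
Q = 322034/741 (Q = (1610090 - 1932124)/(-767 + 26) = -322034/(-741) = -322034*(-1/741) = 322034/741 ≈ 434.59)
Q/(-838542) - 880533/833599 = (322034/741)/(-838542) - 880533/833599 = (322034/741)*(-1/838542) - 880533*1/833599 = -161017/310679811 - 880533/833599 = -21053696125342/19921721520753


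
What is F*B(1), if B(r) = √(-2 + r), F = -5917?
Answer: -5917*I ≈ -5917.0*I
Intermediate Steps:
F*B(1) = -5917*√(-2 + 1) = -5917*I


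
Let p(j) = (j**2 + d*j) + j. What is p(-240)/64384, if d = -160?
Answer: 5985/4024 ≈ 1.4873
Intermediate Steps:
p(j) = j**2 - 159*j (p(j) = (j**2 - 160*j) + j = j**2 - 159*j)
p(-240)/64384 = -240*(-159 - 240)/64384 = -240*(-399)*(1/64384) = 95760*(1/64384) = 5985/4024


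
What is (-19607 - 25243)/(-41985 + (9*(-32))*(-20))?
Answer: 26/21 ≈ 1.2381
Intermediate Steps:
(-19607 - 25243)/(-41985 + (9*(-32))*(-20)) = -44850/(-41985 - 288*(-20)) = -44850/(-41985 + 5760) = -44850/(-36225) = -44850*(-1/36225) = 26/21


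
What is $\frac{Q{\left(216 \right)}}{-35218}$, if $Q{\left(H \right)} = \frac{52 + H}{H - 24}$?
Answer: $- \frac{67}{1690464} \approx -3.9634 \cdot 10^{-5}$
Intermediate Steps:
$Q{\left(H \right)} = \frac{52 + H}{-24 + H}$
$\frac{Q{\left(216 \right)}}{-35218} = \frac{\frac{1}{-24 + 216} \left(52 + 216\right)}{-35218} = \frac{1}{192} \cdot 268 \left(- \frac{1}{35218}\right) = \frac{67}{48} \left(- \frac{1}{35218}\right) = - \frac{67}{1690464}$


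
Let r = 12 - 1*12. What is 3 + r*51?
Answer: 3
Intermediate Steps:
r = 0 (r = 12 - 12 = 0)
3 + r*51 = 3 + 0*51 = 3 + 0 = 3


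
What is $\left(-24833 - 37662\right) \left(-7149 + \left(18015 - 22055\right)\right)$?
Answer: $699256555$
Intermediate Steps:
$\left(-24833 - 37662\right) \left(-7149 + \left(18015 - 22055\right)\right) = - 62495 \left(-7149 - 4040\right) = \left(-62495\right) \left(-11189\right) = 699256555$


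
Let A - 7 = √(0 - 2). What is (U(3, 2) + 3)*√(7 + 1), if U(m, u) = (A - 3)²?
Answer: 32*I + 34*√2 ≈ 48.083 + 32.0*I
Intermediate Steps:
A = 7 + I*√2 (A = 7 + √(0 - 2) = 7 + √(-2) = 7 + I*√2 ≈ 7.0 + 1.4142*I)
U(m, u) = (4 + I*√2)² (U(m, u) = ((7 + I*√2) - 3)² = (4 + I*√2)²)
(U(3, 2) + 3)*√(7 + 1) = ((4 + I*√2)² + 3)*√(7 + 1) = (3 + (4 + I*√2)²)*√8 = (3 + (4 + I*√2)²)*(2*√2) = 2*√2*(3 + (4 + I*√2)²)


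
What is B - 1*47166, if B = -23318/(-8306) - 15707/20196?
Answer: -3955830284015/83873988 ≈ -47164.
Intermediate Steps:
B = 170233993/83873988 (B = -23318*(-1/8306) - 15707*1/20196 = 11659/4153 - 15707/20196 = 170233993/83873988 ≈ 2.0296)
B - 1*47166 = 170233993/83873988 - 1*47166 = 170233993/83873988 - 47166 = -3955830284015/83873988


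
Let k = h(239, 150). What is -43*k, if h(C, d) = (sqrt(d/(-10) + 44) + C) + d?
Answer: -16727 - 43*sqrt(29) ≈ -16959.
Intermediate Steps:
h(C, d) = C + d + sqrt(44 - d/10) (h(C, d) = (sqrt(d*(-1/10) + 44) + C) + d = (sqrt(-d/10 + 44) + C) + d = (sqrt(44 - d/10) + C) + d = (C + sqrt(44 - d/10)) + d = C + d + sqrt(44 - d/10))
k = 389 + sqrt(29) (k = 239 + 150 + sqrt(4400 - 10*150)/10 = 239 + 150 + sqrt(4400 - 1500)/10 = 239 + 150 + sqrt(2900)/10 = 239 + 150 + (10*sqrt(29))/10 = 239 + 150 + sqrt(29) = 389 + sqrt(29) ≈ 394.39)
-43*k = -43*(389 + sqrt(29)) = -16727 - 43*sqrt(29)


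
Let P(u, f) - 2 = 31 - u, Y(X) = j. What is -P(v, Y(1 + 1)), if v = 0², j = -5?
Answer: -33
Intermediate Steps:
Y(X) = -5
v = 0
P(u, f) = 33 - u (P(u, f) = 2 + (31 - u) = 33 - u)
-P(v, Y(1 + 1)) = -(33 - 1*0) = -(33 + 0) = -1*33 = -33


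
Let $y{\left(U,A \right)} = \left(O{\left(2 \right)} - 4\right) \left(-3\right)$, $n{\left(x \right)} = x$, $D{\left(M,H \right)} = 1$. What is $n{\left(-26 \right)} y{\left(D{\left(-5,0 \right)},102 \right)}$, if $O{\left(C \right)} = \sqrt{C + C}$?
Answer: $-156$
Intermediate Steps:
$O{\left(C \right)} = \sqrt{2} \sqrt{C}$ ($O{\left(C \right)} = \sqrt{2 C} = \sqrt{2} \sqrt{C}$)
$y{\left(U,A \right)} = 6$ ($y{\left(U,A \right)} = \left(\sqrt{2} \sqrt{2} - 4\right) \left(-3\right) = \left(2 - 4\right) \left(-3\right) = \left(-2\right) \left(-3\right) = 6$)
$n{\left(-26 \right)} y{\left(D{\left(-5,0 \right)},102 \right)} = \left(-26\right) 6 = -156$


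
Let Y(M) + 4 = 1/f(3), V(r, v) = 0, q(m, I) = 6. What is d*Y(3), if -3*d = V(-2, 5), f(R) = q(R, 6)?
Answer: 0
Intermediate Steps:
f(R) = 6
Y(M) = -23/6 (Y(M) = -4 + 1/6 = -4 + ⅙ = -23/6)
d = 0 (d = -⅓*0 = 0)
d*Y(3) = 0*(-23/6) = 0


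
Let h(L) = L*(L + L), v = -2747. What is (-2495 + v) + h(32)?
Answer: -3194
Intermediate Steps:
h(L) = 2*L² (h(L) = L*(2*L) = 2*L²)
(-2495 + v) + h(32) = (-2495 - 2747) + 2*32² = -5242 + 2*1024 = -5242 + 2048 = -3194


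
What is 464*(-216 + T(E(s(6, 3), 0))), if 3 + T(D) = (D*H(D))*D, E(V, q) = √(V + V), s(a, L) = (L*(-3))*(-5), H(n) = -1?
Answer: -143376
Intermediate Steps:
s(a, L) = 15*L (s(a, L) = -3*L*(-5) = 15*L)
E(V, q) = √2*√V (E(V, q) = √(2*V) = √2*√V)
T(D) = -3 - D² (T(D) = -3 + (D*(-1))*D = -3 + (-D)*D = -3 - D²)
464*(-216 + T(E(s(6, 3), 0))) = 464*(-216 + (-3 - (√2*√(15*3))²)) = 464*(-216 + (-3 - (√2*√45)²)) = 464*(-216 + (-3 - (√2*(3*√5))²)) = 464*(-216 + (-3 - (3*√10)²)) = 464*(-216 + (-3 - 1*90)) = 464*(-216 + (-3 - 90)) = 464*(-216 - 93) = 464*(-309) = -143376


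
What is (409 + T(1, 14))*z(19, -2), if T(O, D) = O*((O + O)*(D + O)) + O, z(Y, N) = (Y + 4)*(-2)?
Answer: -20240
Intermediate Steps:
z(Y, N) = -8 - 2*Y (z(Y, N) = (4 + Y)*(-2) = -8 - 2*Y)
T(O, D) = O + 2*O²*(D + O) (T(O, D) = O*((2*O)*(D + O)) + O = O*(2*O*(D + O)) + O = 2*O²*(D + O) + O = O + 2*O²*(D + O))
(409 + T(1, 14))*z(19, -2) = (409 + 1*(1 + 2*1² + 2*14*1))*(-8 - 2*19) = (409 + 1*(1 + 2*1 + 28))*(-8 - 38) = (409 + 1*(1 + 2 + 28))*(-46) = (409 + 1*31)*(-46) = (409 + 31)*(-46) = 440*(-46) = -20240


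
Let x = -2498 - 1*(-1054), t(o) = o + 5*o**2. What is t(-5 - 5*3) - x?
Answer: 3424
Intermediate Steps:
x = -1444 (x = -2498 + 1054 = -1444)
t(-5 - 5*3) - x = (-5 - 5*3)*(1 + 5*(-5 - 5*3)) - 1*(-1444) = (-5 - 15)*(1 + 5*(-5 - 15)) + 1444 = -20*(1 + 5*(-20)) + 1444 = -20*(1 - 100) + 1444 = -20*(-99) + 1444 = 1980 + 1444 = 3424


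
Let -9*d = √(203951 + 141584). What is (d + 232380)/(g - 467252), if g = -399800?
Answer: -58095/216763 + √345535/7803468 ≈ -0.26794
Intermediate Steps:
d = -√345535/9 (d = -√(203951 + 141584)/9 = -√345535/9 ≈ -65.314)
(d + 232380)/(g - 467252) = (-√345535/9 + 232380)/(-399800 - 467252) = (232380 - √345535/9)/(-867052) = (232380 - √345535/9)*(-1/867052) = -58095/216763 + √345535/7803468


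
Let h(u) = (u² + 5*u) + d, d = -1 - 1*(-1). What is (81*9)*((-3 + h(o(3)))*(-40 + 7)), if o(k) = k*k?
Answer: -2959011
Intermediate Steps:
d = 0 (d = -1 + 1 = 0)
o(k) = k²
h(u) = u² + 5*u (h(u) = (u² + 5*u) + 0 = u² + 5*u)
(81*9)*((-3 + h(o(3)))*(-40 + 7)) = (81*9)*((-3 + 3²*(5 + 3²))*(-40 + 7)) = 729*((-3 + 9*(5 + 9))*(-33)) = 729*((-3 + 9*14)*(-33)) = 729*((-3 + 126)*(-33)) = 729*(123*(-33)) = 729*(-4059) = -2959011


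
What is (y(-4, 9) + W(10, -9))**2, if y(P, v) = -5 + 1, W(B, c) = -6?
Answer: 100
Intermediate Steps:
y(P, v) = -4
(y(-4, 9) + W(10, -9))**2 = (-4 - 6)**2 = (-10)**2 = 100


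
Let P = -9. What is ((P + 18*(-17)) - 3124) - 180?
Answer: -3619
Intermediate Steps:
((P + 18*(-17)) - 3124) - 180 = ((-9 + 18*(-17)) - 3124) - 180 = ((-9 - 306) - 3124) - 180 = (-315 - 3124) - 180 = -3439 - 180 = -3619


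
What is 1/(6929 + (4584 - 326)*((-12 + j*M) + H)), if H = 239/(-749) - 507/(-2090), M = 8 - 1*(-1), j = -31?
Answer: -782705/964664166988 ≈ -8.1138e-7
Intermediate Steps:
M = 9 (M = 8 + 1 = 9)
H = -119767/1565410 (H = 239*(-1/749) - 507*(-1/2090) = -239/749 + 507/2090 = -119767/1565410 ≈ -0.076508)
1/(6929 + (4584 - 326)*((-12 + j*M) + H)) = 1/(6929 + (4584 - 326)*((-12 - 31*9) - 119767/1565410)) = 1/(6929 + 4258*((-12 - 279) - 119767/1565410)) = 1/(6929 + 4258*(-291 - 119767/1565410)) = 1/(6929 + 4258*(-455654077/1565410)) = 1/(6929 - 970087529933/782705) = 1/(-964664166988/782705) = -782705/964664166988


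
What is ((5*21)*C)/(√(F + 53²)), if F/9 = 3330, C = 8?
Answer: 840*√32779/32779 ≈ 4.6396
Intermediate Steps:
F = 29970 (F = 9*3330 = 29970)
((5*21)*C)/(√(F + 53²)) = ((5*21)*8)/(√(29970 + 53²)) = (105*8)/(√(29970 + 2809)) = 840/(√32779) = 840*(√32779/32779) = 840*√32779/32779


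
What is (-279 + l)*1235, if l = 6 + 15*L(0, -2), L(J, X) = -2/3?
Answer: -349505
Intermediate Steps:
L(J, X) = -2/3 (L(J, X) = -2*1/3 = -2/3)
l = -4 (l = 6 + 15*(-2/3) = 6 - 10 = -4)
(-279 + l)*1235 = (-279 - 4)*1235 = -283*1235 = -349505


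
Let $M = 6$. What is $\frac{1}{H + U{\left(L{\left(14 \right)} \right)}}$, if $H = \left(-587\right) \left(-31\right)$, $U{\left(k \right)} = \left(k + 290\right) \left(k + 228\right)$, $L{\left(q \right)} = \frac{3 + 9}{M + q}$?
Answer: $\frac{25}{2115704} \approx 1.1816 \cdot 10^{-5}$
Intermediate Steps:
$L{\left(q \right)} = \frac{12}{6 + q}$ ($L{\left(q \right)} = \frac{3 + 9}{6 + q} = \frac{12}{6 + q}$)
$U{\left(k \right)} = \left(228 + k\right) \left(290 + k\right)$ ($U{\left(k \right)} = \left(290 + k\right) \left(228 + k\right) = \left(228 + k\right) \left(290 + k\right)$)
$H = 18197$
$\frac{1}{H + U{\left(L{\left(14 \right)} \right)}} = \frac{1}{18197 + \left(66120 + \left(\frac{12}{6 + 14}\right)^{2} + 518 \frac{12}{6 + 14}\right)} = \frac{1}{18197 + \left(66120 + \left(\frac{12}{20}\right)^{2} + 518 \cdot \frac{12}{20}\right)} = \frac{1}{18197 + \left(66120 + \left(12 \cdot \frac{1}{20}\right)^{2} + 518 \cdot 12 \cdot \frac{1}{20}\right)} = \frac{1}{18197 + \left(66120 + \left(\frac{3}{5}\right)^{2} + 518 \cdot \frac{3}{5}\right)} = \frac{1}{18197 + \left(66120 + \frac{9}{25} + \frac{1554}{5}\right)} = \frac{1}{18197 + \frac{1660779}{25}} = \frac{1}{\frac{2115704}{25}} = \frac{25}{2115704}$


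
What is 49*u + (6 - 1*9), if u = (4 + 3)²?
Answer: 2398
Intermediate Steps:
u = 49 (u = 7² = 49)
49*u + (6 - 1*9) = 49*49 + (6 - 1*9) = 2401 + (6 - 9) = 2401 - 3 = 2398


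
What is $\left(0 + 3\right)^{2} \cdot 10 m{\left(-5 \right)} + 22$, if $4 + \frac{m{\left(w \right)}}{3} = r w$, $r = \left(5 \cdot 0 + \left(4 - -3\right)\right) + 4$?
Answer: $-15908$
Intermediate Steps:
$r = 11$ ($r = \left(0 + \left(4 + 3\right)\right) + 4 = \left(0 + 7\right) + 4 = 7 + 4 = 11$)
$m{\left(w \right)} = -12 + 33 w$ ($m{\left(w \right)} = -12 + 3 \cdot 11 w = -12 + 33 w$)
$\left(0 + 3\right)^{2} \cdot 10 m{\left(-5 \right)} + 22 = \left(0 + 3\right)^{2} \cdot 10 \left(-12 + 33 \left(-5\right)\right) + 22 = 3^{2} \cdot 10 \left(-12 - 165\right) + 22 = 9 \cdot 10 \left(-177\right) + 22 = 90 \left(-177\right) + 22 = -15930 + 22 = -15908$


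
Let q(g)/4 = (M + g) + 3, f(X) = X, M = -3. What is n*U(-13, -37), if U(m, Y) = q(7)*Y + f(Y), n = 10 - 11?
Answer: 1073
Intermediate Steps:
n = -1
q(g) = 4*g (q(g) = 4*((-3 + g) + 3) = 4*g)
U(m, Y) = 29*Y (U(m, Y) = (4*7)*Y + Y = 28*Y + Y = 29*Y)
n*U(-13, -37) = -29*(-37) = -1*(-1073) = 1073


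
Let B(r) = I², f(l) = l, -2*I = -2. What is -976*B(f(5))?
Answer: -976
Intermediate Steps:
I = 1 (I = -½*(-2) = 1)
B(r) = 1 (B(r) = 1² = 1)
-976*B(f(5)) = -976*1 = -976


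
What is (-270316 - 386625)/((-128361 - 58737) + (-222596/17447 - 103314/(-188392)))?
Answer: 1079641548264892/307503956723113 ≈ 3.5110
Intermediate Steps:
(-270316 - 386625)/((-128361 - 58737) + (-222596/17447 - 103314/(-188392))) = -656941/(-187098 + (-222596*1/17447 - 103314*(-1/188392))) = -656941/(-187098 + (-222596/17447 + 51657/94196)) = -656941/(-187098 - 20066393137/1643437612) = -656941/(-307503956723113/1643437612) = -656941*(-1643437612/307503956723113) = 1079641548264892/307503956723113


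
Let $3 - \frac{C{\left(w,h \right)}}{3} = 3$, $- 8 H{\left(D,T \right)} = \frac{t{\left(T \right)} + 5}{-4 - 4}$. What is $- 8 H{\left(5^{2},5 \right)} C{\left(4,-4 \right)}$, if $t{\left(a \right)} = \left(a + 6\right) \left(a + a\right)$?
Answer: $0$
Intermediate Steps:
$t{\left(a \right)} = 2 a \left(6 + a\right)$ ($t{\left(a \right)} = \left(6 + a\right) 2 a = 2 a \left(6 + a\right)$)
$H{\left(D,T \right)} = \frac{5}{64} + \frac{T \left(6 + T\right)}{32}$ ($H{\left(D,T \right)} = - \frac{\left(2 T \left(6 + T\right) + 5\right) \frac{1}{-4 - 4}}{8} = - \frac{\left(5 + 2 T \left(6 + T\right)\right) \frac{1}{-8}}{8} = - \frac{\left(5 + 2 T \left(6 + T\right)\right) \left(- \frac{1}{8}\right)}{8} = - \frac{- \frac{5}{8} - \frac{T \left(6 + T\right)}{4}}{8} = \frac{5}{64} + \frac{T \left(6 + T\right)}{32}$)
$C{\left(w,h \right)} = 0$ ($C{\left(w,h \right)} = 9 - 9 = 0$)
$- 8 H{\left(5^{2},5 \right)} C{\left(4,-4 \right)} = - 8 \left(\frac{5}{64} + \frac{1}{32} \cdot 5 \left(6 + 5\right)\right) 0 = - 8 \left(\frac{5}{64} + \frac{1}{32} \cdot 5 \cdot 11\right) 0 = - 8 \left(\frac{5}{64} + \frac{55}{32}\right) 0 = \left(-8\right) \frac{115}{64} \cdot 0 = \left(- \frac{115}{8}\right) 0 = 0$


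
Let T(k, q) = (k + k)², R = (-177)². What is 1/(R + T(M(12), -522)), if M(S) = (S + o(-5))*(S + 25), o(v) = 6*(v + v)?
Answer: 1/12648033 ≈ 7.9064e-8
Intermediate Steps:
R = 31329
o(v) = 12*v (o(v) = 6*(2*v) = 12*v)
M(S) = (-60 + S)*(25 + S) (M(S) = (S + 12*(-5))*(S + 25) = (S - 60)*(25 + S) = (-60 + S)*(25 + S))
T(k, q) = 4*k² (T(k, q) = (2*k)² = 4*k²)
1/(R + T(M(12), -522)) = 1/(31329 + 4*(-1500 + 12² - 35*12)²) = 1/(31329 + 4*(-1500 + 144 - 420)²) = 1/(31329 + 4*(-1776)²) = 1/(31329 + 4*3154176) = 1/(31329 + 12616704) = 1/12648033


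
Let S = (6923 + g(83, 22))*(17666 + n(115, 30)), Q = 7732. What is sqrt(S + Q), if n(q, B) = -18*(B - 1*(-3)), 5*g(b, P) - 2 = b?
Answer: 6*sqrt(3291317) ≈ 10885.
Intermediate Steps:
g(b, P) = 2/5 + b/5
n(q, B) = -54 - 18*B (n(q, B) = -18*(B + 3) = -18*(3 + B) = -54 - 18*B)
S = 118479680 (S = (6923 + (2/5 + (1/5)*83))*(17666 + (-54 - 18*30)) = (6923 + (2/5 + 83/5))*(17666 + (-54 - 540)) = (6923 + 17)*(17666 - 594) = 6940*17072 = 118479680)
sqrt(S + Q) = sqrt(118479680 + 7732) = sqrt(118487412) = 6*sqrt(3291317)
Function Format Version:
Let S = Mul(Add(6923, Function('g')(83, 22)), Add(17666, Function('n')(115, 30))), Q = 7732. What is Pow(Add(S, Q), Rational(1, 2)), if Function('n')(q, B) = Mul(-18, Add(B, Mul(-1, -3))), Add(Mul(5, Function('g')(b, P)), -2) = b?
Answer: Mul(6, Pow(3291317, Rational(1, 2))) ≈ 10885.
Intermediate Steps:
Function('g')(b, P) = Add(Rational(2, 5), Mul(Rational(1, 5), b))
Function('n')(q, B) = Add(-54, Mul(-18, B)) (Function('n')(q, B) = Mul(-18, Add(B, 3)) = Mul(-18, Add(3, B)) = Add(-54, Mul(-18, B)))
S = 118479680 (S = Mul(Add(6923, Add(Rational(2, 5), Mul(Rational(1, 5), 83))), Add(17666, Add(-54, Mul(-18, 30)))) = Mul(Add(6923, Add(Rational(2, 5), Rational(83, 5))), Add(17666, Add(-54, -540))) = Mul(Add(6923, 17), Add(17666, -594)) = Mul(6940, 17072) = 118479680)
Pow(Add(S, Q), Rational(1, 2)) = Pow(Add(118479680, 7732), Rational(1, 2)) = Pow(118487412, Rational(1, 2)) = Mul(6, Pow(3291317, Rational(1, 2)))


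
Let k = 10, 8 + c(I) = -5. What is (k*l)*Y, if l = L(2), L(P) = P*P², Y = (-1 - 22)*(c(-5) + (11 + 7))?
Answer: -9200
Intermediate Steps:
c(I) = -13 (c(I) = -8 - 5 = -13)
Y = -115 (Y = (-1 - 22)*(-13 + (11 + 7)) = -23*(-13 + 18) = -23*5 = -115)
L(P) = P³
l = 8 (l = 2³ = 8)
(k*l)*Y = (10*8)*(-115) = 80*(-115) = -9200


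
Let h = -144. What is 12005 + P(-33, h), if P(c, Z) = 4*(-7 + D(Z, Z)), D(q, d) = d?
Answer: 11401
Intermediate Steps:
P(c, Z) = -28 + 4*Z (P(c, Z) = 4*(-7 + Z) = -28 + 4*Z)
12005 + P(-33, h) = 12005 + (-28 + 4*(-144)) = 12005 + (-28 - 576) = 12005 - 604 = 11401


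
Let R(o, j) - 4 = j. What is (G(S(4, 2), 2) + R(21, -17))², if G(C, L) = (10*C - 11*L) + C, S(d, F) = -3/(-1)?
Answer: 4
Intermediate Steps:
S(d, F) = 3 (S(d, F) = -3*(-1) = 3)
G(C, L) = -11*L + 11*C (G(C, L) = (-11*L + 10*C) + C = -11*L + 11*C)
R(o, j) = 4 + j
(G(S(4, 2), 2) + R(21, -17))² = ((-11*2 + 11*3) + (4 - 17))² = ((-22 + 33) - 13)² = (11 - 13)² = (-2)² = 4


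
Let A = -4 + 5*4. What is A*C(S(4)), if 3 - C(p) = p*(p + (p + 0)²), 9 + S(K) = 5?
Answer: 816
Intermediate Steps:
S(K) = -4 (S(K) = -9 + 5 = -4)
A = 16 (A = -4 + 20 = 16)
C(p) = 3 - p*(p + p²) (C(p) = 3 - p*(p + (p + 0)²) = 3 - p*(p + p²))
A*C(S(4)) = 16*(3 - 1*(-4)² - 1*(-4)³) = 16*(3 - 1*16 - 1*(-64)) = 16*(3 - 16 + 64) = 16*51 = 816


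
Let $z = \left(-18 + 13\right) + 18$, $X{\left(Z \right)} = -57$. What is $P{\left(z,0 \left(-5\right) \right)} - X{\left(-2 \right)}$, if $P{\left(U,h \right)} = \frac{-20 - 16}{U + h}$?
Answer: $\frac{705}{13} \approx 54.231$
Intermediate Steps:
$z = 13$ ($z = -5 + 18 = 13$)
$P{\left(U,h \right)} = - \frac{36}{U + h}$
$P{\left(z,0 \left(-5\right) \right)} - X{\left(-2 \right)} = - \frac{36}{13 + 0 \left(-5\right)} - -57 = - \frac{36}{13 + 0} + 57 = - \frac{36}{13} + 57 = \frac{705}{13}$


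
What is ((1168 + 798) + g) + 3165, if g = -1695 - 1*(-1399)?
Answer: 4835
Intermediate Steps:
g = -296 (g = -1695 + 1399 = -296)
((1168 + 798) + g) + 3165 = ((1168 + 798) - 296) + 3165 = (1966 - 296) + 3165 = 1670 + 3165 = 4835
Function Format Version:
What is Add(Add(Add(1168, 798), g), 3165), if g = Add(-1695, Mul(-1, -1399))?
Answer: 4835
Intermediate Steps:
g = -296 (g = Add(-1695, 1399) = -296)
Add(Add(Add(1168, 798), g), 3165) = Add(Add(Add(1168, 798), -296), 3165) = Add(Add(1966, -296), 3165) = Add(1670, 3165) = 4835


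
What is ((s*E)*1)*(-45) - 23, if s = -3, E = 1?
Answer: 112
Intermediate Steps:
((s*E)*1)*(-45) - 23 = (-3*1*1)*(-45) - 23 = -3*1*(-45) - 23 = -3*(-45) - 23 = 135 - 23 = 112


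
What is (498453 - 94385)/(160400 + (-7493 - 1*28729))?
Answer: 202034/62089 ≈ 3.2539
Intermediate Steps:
(498453 - 94385)/(160400 + (-7493 - 1*28729)) = 404068/(160400 + (-7493 - 28729)) = 404068/(160400 - 36222) = 404068/124178 = 404068*(1/124178) = 202034/62089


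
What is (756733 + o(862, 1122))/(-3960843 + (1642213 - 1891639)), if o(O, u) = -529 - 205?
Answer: -755999/4210269 ≈ -0.17956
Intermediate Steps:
o(O, u) = -734
(756733 + o(862, 1122))/(-3960843 + (1642213 - 1891639)) = (756733 - 734)/(-3960843 + (1642213 - 1891639)) = 755999/(-3960843 - 249426) = 755999/(-4210269) = 755999*(-1/4210269) = -755999/4210269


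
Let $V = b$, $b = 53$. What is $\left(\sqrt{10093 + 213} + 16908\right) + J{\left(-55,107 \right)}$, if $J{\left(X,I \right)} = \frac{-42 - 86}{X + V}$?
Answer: $16972 + \sqrt{10306} \approx 17074.0$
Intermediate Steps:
$V = 53$
$J{\left(X,I \right)} = - \frac{128}{53 + X}$ ($J{\left(X,I \right)} = \frac{-42 - 86}{X + 53} = - \frac{128}{53 + X}$)
$\left(\sqrt{10093 + 213} + 16908\right) + J{\left(-55,107 \right)} = \left(\sqrt{10093 + 213} + 16908\right) - \frac{128}{53 - 55} = \left(\sqrt{10306} + 16908\right) - \frac{128}{-2} = \left(16908 + \sqrt{10306}\right) - -64 = \left(16908 + \sqrt{10306}\right) + 64 = 16972 + \sqrt{10306}$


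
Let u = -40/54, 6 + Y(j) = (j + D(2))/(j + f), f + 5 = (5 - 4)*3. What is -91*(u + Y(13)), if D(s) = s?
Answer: 145327/297 ≈ 489.32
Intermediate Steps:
f = -2 (f = -5 + (5 - 4)*3 = -5 + 1*3 = -5 + 3 = -2)
Y(j) = -6 + (2 + j)/(-2 + j) (Y(j) = -6 + (j + 2)/(j - 2) = -6 + (2 + j)/(-2 + j))
u = -20/27 (u = -40*1/54 = -20/27 ≈ -0.74074)
-91*(u + Y(13)) = -91*(-20/27 + (14 - 5*13)/(-2 + 13)) = -91*(-20/27 + (14 - 65)/11) = -91*(-20/27 + (1/11)*(-51)) = -91*(-20/27 - 51/11) = -91*(-1597/297) = 145327/297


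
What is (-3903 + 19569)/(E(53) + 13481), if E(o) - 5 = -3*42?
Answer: 7833/6680 ≈ 1.1726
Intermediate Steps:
E(o) = -121 (E(o) = 5 - 3*42 = 5 - 126 = -121)
(-3903 + 19569)/(E(53) + 13481) = (-3903 + 19569)/(-121 + 13481) = 15666/13360 = 15666*(1/13360) = 7833/6680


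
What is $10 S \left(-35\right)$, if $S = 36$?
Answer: $-12600$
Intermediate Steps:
$10 S \left(-35\right) = 10 \cdot 36 \left(-35\right) = 360 \left(-35\right) = -12600$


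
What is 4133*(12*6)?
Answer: 297576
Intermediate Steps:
4133*(12*6) = 4133*72 = 297576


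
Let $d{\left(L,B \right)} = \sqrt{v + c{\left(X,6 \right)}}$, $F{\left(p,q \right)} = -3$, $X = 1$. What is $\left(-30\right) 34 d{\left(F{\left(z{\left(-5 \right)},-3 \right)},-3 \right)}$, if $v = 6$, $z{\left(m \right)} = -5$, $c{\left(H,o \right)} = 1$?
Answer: $- 1020 \sqrt{7} \approx -2698.7$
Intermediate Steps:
$d{\left(L,B \right)} = \sqrt{7}$ ($d{\left(L,B \right)} = \sqrt{6 + 1} = \sqrt{7}$)
$\left(-30\right) 34 d{\left(F{\left(z{\left(-5 \right)},-3 \right)},-3 \right)} = \left(-30\right) 34 \sqrt{7} = - 1020 \sqrt{7}$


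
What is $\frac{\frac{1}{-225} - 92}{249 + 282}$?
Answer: $- \frac{20701}{119475} \approx -0.17327$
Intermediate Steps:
$\frac{\frac{1}{-225} - 92}{249 + 282} = \frac{- \frac{1}{225} - 92}{531} = \left(- \frac{20701}{225}\right) \frac{1}{531} = - \frac{20701}{119475}$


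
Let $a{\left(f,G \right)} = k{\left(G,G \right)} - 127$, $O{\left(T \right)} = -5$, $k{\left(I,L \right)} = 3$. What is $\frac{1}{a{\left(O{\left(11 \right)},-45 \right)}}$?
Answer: $- \frac{1}{124} \approx -0.0080645$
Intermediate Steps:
$a{\left(f,G \right)} = -124$ ($a{\left(f,G \right)} = 3 - 127 = -124$)
$\frac{1}{a{\left(O{\left(11 \right)},-45 \right)}} = \frac{1}{-124} = - \frac{1}{124}$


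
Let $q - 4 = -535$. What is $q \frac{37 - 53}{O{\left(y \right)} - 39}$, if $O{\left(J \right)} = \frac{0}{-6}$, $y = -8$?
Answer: $- \frac{2832}{13} \approx -217.85$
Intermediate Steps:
$O{\left(J \right)} = 0$ ($O{\left(J \right)} = 0 \left(- \frac{1}{6}\right) = 0$)
$q = -531$ ($q = 4 - 535 = -531$)
$q \frac{37 - 53}{O{\left(y \right)} - 39} = - 531 \frac{37 - 53}{0 - 39} = - 531 \left(- \frac{16}{-39}\right) = - 531 \left(\left(-16\right) \left(- \frac{1}{39}\right)\right) = \left(-531\right) \frac{16}{39} = - \frac{2832}{13}$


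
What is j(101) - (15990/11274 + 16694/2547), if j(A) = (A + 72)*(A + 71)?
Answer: 142368495847/4785813 ≈ 29748.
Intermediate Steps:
j(A) = (71 + A)*(72 + A) (j(A) = (72 + A)*(71 + A) = (71 + A)*(72 + A))
j(101) - (15990/11274 + 16694/2547) = (5112 + 101**2 + 143*101) - (15990/11274 + 16694/2547) = (5112 + 10201 + 14443) - (15990*(1/11274) + 16694*(1/2547)) = 29756 - (2665/1879 + 16694/2547) = 29756 - 1*38155781/4785813 = 29756 - 38155781/4785813 = 142368495847/4785813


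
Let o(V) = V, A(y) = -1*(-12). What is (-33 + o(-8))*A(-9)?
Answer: -492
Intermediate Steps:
A(y) = 12
(-33 + o(-8))*A(-9) = (-33 - 8)*12 = -41*12 = -492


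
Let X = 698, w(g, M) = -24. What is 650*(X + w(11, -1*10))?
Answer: 438100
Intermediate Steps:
650*(X + w(11, -1*10)) = 650*(698 - 24) = 650*674 = 438100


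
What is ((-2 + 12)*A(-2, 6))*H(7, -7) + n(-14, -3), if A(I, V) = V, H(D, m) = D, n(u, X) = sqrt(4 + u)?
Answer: 420 + I*sqrt(10) ≈ 420.0 + 3.1623*I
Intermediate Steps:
((-2 + 12)*A(-2, 6))*H(7, -7) + n(-14, -3) = ((-2 + 12)*6)*7 + sqrt(4 - 14) = (10*6)*7 + sqrt(-10) = 60*7 + I*sqrt(10) = 420 + I*sqrt(10)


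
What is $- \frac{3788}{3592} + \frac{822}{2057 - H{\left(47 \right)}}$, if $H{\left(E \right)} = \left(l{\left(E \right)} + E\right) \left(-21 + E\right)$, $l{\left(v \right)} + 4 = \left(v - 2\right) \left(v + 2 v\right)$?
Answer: $- \frac{52025171}{49099946} \approx -1.0596$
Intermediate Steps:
$l{\left(v \right)} = -4 + 3 v \left(-2 + v\right)$ ($l{\left(v \right)} = -4 + \left(v - 2\right) \left(v + 2 v\right) = -4 + \left(-2 + v\right) 3 v = -4 + 3 v \left(-2 + v\right)$)
$H{\left(E \right)} = \left(-21 + E\right) \left(-4 - 5 E + 3 E^{2}\right)$ ($H{\left(E \right)} = \left(\left(-4 - 6 E + 3 E^{2}\right) + E\right) \left(-21 + E\right) = \left(-4 - 5 E + 3 E^{2}\right) \left(-21 + E\right) = \left(-21 + E\right) \left(-4 - 5 E + 3 E^{2}\right)$)
$- \frac{3788}{3592} + \frac{822}{2057 - H{\left(47 \right)}} = - \frac{3788}{3592} + \frac{822}{2057 - \left(84 - 68 \cdot 47^{2} + 3 \cdot 47^{3} + 101 \cdot 47\right)} = \left(-3788\right) \frac{1}{3592} + \frac{822}{2057 - \left(84 - 150212 + 3 \cdot 103823 + 4747\right)} = - \frac{947}{898} + \frac{822}{2057 - \left(84 - 150212 + 311469 + 4747\right)} = - \frac{947}{898} + \frac{822}{2057 - 166088} = - \frac{947}{898} + \frac{822}{-164031} = - \frac{947}{898} + 822 \left(- \frac{1}{164031}\right) = - \frac{947}{898} - \frac{274}{54677} = - \frac{52025171}{49099946}$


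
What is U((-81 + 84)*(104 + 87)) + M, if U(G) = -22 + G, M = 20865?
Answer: 21416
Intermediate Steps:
U((-81 + 84)*(104 + 87)) + M = (-22 + (-81 + 84)*(104 + 87)) + 20865 = (-22 + 3*191) + 20865 = (-22 + 573) + 20865 = 551 + 20865 = 21416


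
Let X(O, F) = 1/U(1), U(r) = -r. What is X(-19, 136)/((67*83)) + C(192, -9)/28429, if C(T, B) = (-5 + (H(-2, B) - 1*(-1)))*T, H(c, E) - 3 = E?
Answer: -10705549/158093669 ≈ -0.067716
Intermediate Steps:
H(c, E) = 3 + E
X(O, F) = -1 (X(O, F) = 1/(-1*1) = 1/(-1) = -1)
C(T, B) = T*(-1 + B) (C(T, B) = (-5 + ((3 + B) - 1*(-1)))*T = (-5 + ((3 + B) + 1))*T = (-5 + (4 + B))*T = (-1 + B)*T = T*(-1 + B))
X(-19, 136)/((67*83)) + C(192, -9)/28429 = -1/(67*83) + (192*(-1 - 9))/28429 = -1/5561 + (192*(-10))*(1/28429) = -1*1/5561 - 1920*1/28429 = -1/5561 - 1920/28429 = -10705549/158093669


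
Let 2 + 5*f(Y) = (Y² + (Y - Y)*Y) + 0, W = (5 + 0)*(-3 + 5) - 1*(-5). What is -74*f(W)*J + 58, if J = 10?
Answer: -32946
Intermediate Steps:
W = 15 (W = 5*2 + 5 = 10 + 5 = 15)
f(Y) = -⅖ + Y²/5 (f(Y) = -⅖ + ((Y² + (Y - Y)*Y) + 0)/5 = -⅖ + ((Y² + 0*Y) + 0)/5 = -⅖ + ((Y² + 0) + 0)/5 = -⅖ + (Y² + 0)/5 = -⅖ + Y²/5)
-74*f(W)*J + 58 = -74*(-⅖ + (⅕)*15²)*10 + 58 = -74*(-⅖ + (⅕)*225)*10 + 58 = -74*(-⅖ + 45)*10 + 58 = -16502*10/5 + 58 = -74*446 + 58 = -33004 + 58 = -32946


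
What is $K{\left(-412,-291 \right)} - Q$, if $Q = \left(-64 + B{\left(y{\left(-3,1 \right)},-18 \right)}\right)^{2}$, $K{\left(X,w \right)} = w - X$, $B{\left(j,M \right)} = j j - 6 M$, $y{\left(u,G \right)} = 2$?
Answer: $-2183$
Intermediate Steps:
$B{\left(j,M \right)} = j^{2} - 6 M$
$Q = 2304$ ($Q = \left(-64 + \left(2^{2} - -108\right)\right)^{2} = \left(-64 + \left(4 + 108\right)\right)^{2} = \left(-64 + 112\right)^{2} = 48^{2} = 2304$)
$K{\left(-412,-291 \right)} - Q = \left(-291 - -412\right) - 2304 = \left(-291 + 412\right) - 2304 = 121 - 2304 = -2183$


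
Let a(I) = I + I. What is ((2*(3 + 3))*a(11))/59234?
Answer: 132/29617 ≈ 0.0044569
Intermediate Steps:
a(I) = 2*I
((2*(3 + 3))*a(11))/59234 = ((2*(3 + 3))*(2*11))/59234 = ((2*6)*22)*(1/59234) = (12*22)*(1/59234) = 264*(1/59234) = 132/29617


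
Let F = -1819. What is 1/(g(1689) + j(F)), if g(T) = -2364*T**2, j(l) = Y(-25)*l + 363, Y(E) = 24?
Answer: -1/6743875737 ≈ -1.4828e-10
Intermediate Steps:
j(l) = 363 + 24*l (j(l) = 24*l + 363 = 363 + 24*l)
1/(g(1689) + j(F)) = 1/(-2364*1689**2 + (363 + 24*(-1819))) = 1/(-2364*2852721 + (363 - 43656)) = 1/(-6743832444 - 43293) = 1/(-6743875737) = -1/6743875737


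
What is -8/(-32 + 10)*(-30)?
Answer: -120/11 ≈ -10.909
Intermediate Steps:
-8/(-32 + 10)*(-30) = -8/(-22)*(-30) = -8*(-1/22)*(-30) = (4/11)*(-30) = -120/11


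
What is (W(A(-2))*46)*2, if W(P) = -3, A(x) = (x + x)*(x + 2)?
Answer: -276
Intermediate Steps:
A(x) = 2*x*(2 + x) (A(x) = (2*x)*(2 + x) = 2*x*(2 + x))
(W(A(-2))*46)*2 = -3*46*2 = -138*2 = -276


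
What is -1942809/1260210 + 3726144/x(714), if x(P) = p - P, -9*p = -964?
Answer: -7045354499153/1147211170 ≈ -6141.3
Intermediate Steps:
p = 964/9 (p = -1/9*(-964) = 964/9 ≈ 107.11)
x(P) = 964/9 - P
-1942809/1260210 + 3726144/x(714) = -1942809/1260210 + 3726144/(964/9 - 1*714) = -1942809*1/1260210 + 3726144/(964/9 - 714) = -647603/420070 + 3726144/(-5462/9) = -647603/420070 + 3726144*(-9/5462) = -647603/420070 - 16767648/2731 = -7045354499153/1147211170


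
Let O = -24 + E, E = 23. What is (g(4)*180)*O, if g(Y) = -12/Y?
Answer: 540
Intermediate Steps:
O = -1 (O = -24 + 23 = -1)
(g(4)*180)*O = (-12/4*180)*(-1) = (-12*¼*180)*(-1) = -3*180*(-1) = -540*(-1) = 540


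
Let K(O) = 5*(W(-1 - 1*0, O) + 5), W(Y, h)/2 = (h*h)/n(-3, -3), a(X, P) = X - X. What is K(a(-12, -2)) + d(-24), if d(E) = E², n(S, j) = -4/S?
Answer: 601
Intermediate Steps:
a(X, P) = 0
W(Y, h) = 3*h²/2 (W(Y, h) = 2*((h*h)/((-4/(-3)))) = 2*(h²/((-4*(-⅓)))) = 2*(h²/(4/3)) = 2*(h²*(¾)) = 2*(3*h²/4) = 3*h²/2)
K(O) = 25 + 15*O²/2 (K(O) = 5*(3*O²/2 + 5) = 5*(5 + 3*O²/2) = 25 + 15*O²/2)
K(a(-12, -2)) + d(-24) = (25 + (15/2)*0²) + (-24)² = (25 + (15/2)*0) + 576 = (25 + 0) + 576 = 25 + 576 = 601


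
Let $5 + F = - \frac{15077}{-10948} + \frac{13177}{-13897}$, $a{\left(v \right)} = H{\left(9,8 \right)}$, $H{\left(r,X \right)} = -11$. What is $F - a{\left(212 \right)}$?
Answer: $\frac{978129409}{152144356} \approx 6.429$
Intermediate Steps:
$a{\left(v \right)} = -11$
$F = - \frac{695458507}{152144356}$ ($F = -5 + \left(- \frac{15077}{-10948} + \frac{13177}{-13897}\right) = -5 + \left(\left(-15077\right) \left(- \frac{1}{10948}\right) + 13177 \left(- \frac{1}{13897}\right)\right) = -5 + \left(\frac{15077}{10948} - \frac{13177}{13897}\right) = -5 + \frac{65263273}{152144356} = - \frac{695458507}{152144356} \approx -4.571$)
$F - a{\left(212 \right)} = - \frac{695458507}{152144356} - -11 = - \frac{695458507}{152144356} + 11 = \frac{978129409}{152144356}$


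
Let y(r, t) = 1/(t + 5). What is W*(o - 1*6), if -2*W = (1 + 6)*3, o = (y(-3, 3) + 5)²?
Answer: -27237/128 ≈ -212.79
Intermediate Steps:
y(r, t) = 1/(5 + t)
o = 1681/64 (o = (1/(5 + 3) + 5)² = (1/8 + 5)² = (⅛ + 5)² = (41/8)² = 1681/64 ≈ 26.266)
W = -21/2 (W = -(1 + 6)*3/2 = -7*3/2 = -½*21 = -21/2 ≈ -10.500)
W*(o - 1*6) = -21*(1681/64 - 1*6)/2 = -21*(1681/64 - 6)/2 = -21/2*1297/64 = -27237/128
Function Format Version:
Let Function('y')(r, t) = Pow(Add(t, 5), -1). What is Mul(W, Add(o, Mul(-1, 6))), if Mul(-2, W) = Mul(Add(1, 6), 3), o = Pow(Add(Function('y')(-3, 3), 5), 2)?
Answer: Rational(-27237, 128) ≈ -212.79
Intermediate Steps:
Function('y')(r, t) = Pow(Add(5, t), -1)
o = Rational(1681, 64) (o = Pow(Add(Pow(Add(5, 3), -1), 5), 2) = Pow(Add(Pow(8, -1), 5), 2) = Pow(Add(Rational(1, 8), 5), 2) = Pow(Rational(41, 8), 2) = Rational(1681, 64) ≈ 26.266)
W = Rational(-21, 2) (W = Mul(Rational(-1, 2), Mul(Add(1, 6), 3)) = Mul(Rational(-1, 2), Mul(7, 3)) = Mul(Rational(-1, 2), 21) = Rational(-21, 2) ≈ -10.500)
Mul(W, Add(o, Mul(-1, 6))) = Mul(Rational(-21, 2), Add(Rational(1681, 64), Mul(-1, 6))) = Mul(Rational(-21, 2), Add(Rational(1681, 64), -6)) = Mul(Rational(-21, 2), Rational(1297, 64)) = Rational(-27237, 128)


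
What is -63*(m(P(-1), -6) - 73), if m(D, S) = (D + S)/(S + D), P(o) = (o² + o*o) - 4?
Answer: 4536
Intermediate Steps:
P(o) = -4 + 2*o² (P(o) = (o² + o²) - 4 = 2*o² - 4 = -4 + 2*o²)
m(D, S) = 1 (m(D, S) = (D + S)/(D + S) = 1)
-63*(m(P(-1), -6) - 73) = -63*(1 - 73) = -63*(-72) = 4536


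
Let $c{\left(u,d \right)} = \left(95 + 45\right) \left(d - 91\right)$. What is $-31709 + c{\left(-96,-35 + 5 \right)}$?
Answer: $-48649$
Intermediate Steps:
$c{\left(u,d \right)} = -12740 + 140 d$ ($c{\left(u,d \right)} = 140 \left(-91 + d\right) = -12740 + 140 d$)
$-31709 + c{\left(-96,-35 + 5 \right)} = -31709 - \left(12740 - 140 \left(-35 + 5\right)\right) = -31709 + \left(-12740 + 140 \left(-30\right)\right) = -31709 - 16940 = -48649$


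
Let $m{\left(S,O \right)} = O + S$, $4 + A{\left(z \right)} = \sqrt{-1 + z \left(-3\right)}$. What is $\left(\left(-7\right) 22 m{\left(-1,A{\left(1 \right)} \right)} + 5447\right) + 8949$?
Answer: $15166 - 308 i \approx 15166.0 - 308.0 i$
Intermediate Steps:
$A{\left(z \right)} = -4 + \sqrt{-1 - 3 z}$ ($A{\left(z \right)} = -4 + \sqrt{-1 + z \left(-3\right)} = -4 + \sqrt{-1 - 3 z}$)
$\left(\left(-7\right) 22 m{\left(-1,A{\left(1 \right)} \right)} + 5447\right) + 8949 = \left(\left(-7\right) 22 \left(\left(-4 + \sqrt{-1 - 3}\right) - 1\right) + 5447\right) + 8949 = \left(- 154 \left(\left(-4 + \sqrt{-1 - 3}\right) - 1\right) + 5447\right) + 8949 = \left(- 154 \left(\left(-4 + \sqrt{-4}\right) - 1\right) + 5447\right) + 8949 = \left(- 154 \left(\left(-4 + 2 i\right) - 1\right) + 5447\right) + 8949 = \left(- 154 \left(-5 + 2 i\right) + 5447\right) + 8949 = \left(\left(770 - 308 i\right) + 5447\right) + 8949 = \left(6217 - 308 i\right) + 8949 = 15166 - 308 i$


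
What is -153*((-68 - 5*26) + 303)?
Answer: -16065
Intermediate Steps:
-153*((-68 - 5*26) + 303) = -153*((-68 - 1*130) + 303) = -153*((-68 - 130) + 303) = -153*(-198 + 303) = -153*105 = -16065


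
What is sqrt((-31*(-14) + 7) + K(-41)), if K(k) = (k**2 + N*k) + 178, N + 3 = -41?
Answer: 6*sqrt(114) ≈ 64.063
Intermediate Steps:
N = -44 (N = -3 - 41 = -44)
K(k) = 178 + k**2 - 44*k (K(k) = (k**2 - 44*k) + 178 = 178 + k**2 - 44*k)
sqrt((-31*(-14) + 7) + K(-41)) = sqrt((-31*(-14) + 7) + (178 + (-41)**2 - 44*(-41))) = sqrt((434 + 7) + (178 + 1681 + 1804)) = sqrt(441 + 3663) = sqrt(4104) = 6*sqrt(114)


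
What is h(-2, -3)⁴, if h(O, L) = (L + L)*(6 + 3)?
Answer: 8503056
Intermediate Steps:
h(O, L) = 18*L (h(O, L) = (2*L)*9 = 18*L)
h(-2, -3)⁴ = (18*(-3))⁴ = (-54)⁴ = 8503056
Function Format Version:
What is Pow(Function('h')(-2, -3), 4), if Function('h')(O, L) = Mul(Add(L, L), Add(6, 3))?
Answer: 8503056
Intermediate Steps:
Function('h')(O, L) = Mul(18, L) (Function('h')(O, L) = Mul(Mul(2, L), 9) = Mul(18, L))
Pow(Function('h')(-2, -3), 4) = Pow(Mul(18, -3), 4) = Pow(-54, 4) = 8503056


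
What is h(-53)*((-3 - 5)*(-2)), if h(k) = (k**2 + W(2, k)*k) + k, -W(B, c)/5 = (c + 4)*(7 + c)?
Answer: 9601056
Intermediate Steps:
W(B, c) = -5*(4 + c)*(7 + c) (W(B, c) = -5*(c + 4)*(7 + c) = -5*(4 + c)*(7 + c))
h(k) = k + k**2 + k*(-140 - 55*k - 5*k**2) (h(k) = (k**2 + (-140 - 55*k - 5*k**2)*k) + k = (k**2 + k*(-140 - 55*k - 5*k**2)) + k = k + k**2 + k*(-140 - 55*k - 5*k**2))
h(-53)*((-3 - 5)*(-2)) = (-53*(-139 - 54*(-53) - 5*(-53)**2))*((-3 - 5)*(-2)) = (-53*(-139 + 2862 - 5*2809))*(-8*(-2)) = -53*(-139 + 2862 - 14045)*16 = -53*(-11322)*16 = 600066*16 = 9601056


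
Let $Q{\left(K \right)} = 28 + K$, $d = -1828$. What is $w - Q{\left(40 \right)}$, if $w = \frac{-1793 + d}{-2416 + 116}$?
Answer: $- \frac{152779}{2300} \approx -66.426$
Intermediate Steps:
$w = \frac{3621}{2300}$ ($w = \frac{-1793 - 1828}{-2416 + 116} = - \frac{3621}{-2300} = \left(-3621\right) \left(- \frac{1}{2300}\right) = \frac{3621}{2300} \approx 1.5743$)
$w - Q{\left(40 \right)} = \frac{3621}{2300} - \left(28 + 40\right) = \frac{3621}{2300} - 68 = - \frac{152779}{2300}$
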